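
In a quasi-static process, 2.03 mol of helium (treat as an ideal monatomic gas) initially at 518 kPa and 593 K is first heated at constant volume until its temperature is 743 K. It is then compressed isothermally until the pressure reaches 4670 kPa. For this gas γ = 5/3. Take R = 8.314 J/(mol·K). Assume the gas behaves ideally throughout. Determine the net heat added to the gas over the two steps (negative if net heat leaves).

V₁ = nRT₁/P₁ = 2.03×8.314×593/518 = 19.3 L.
Step 1 — Isochoric: V stays 19.3 L; P/T = const ⇒ T₂ = 743 K, P₂ = 649 kPa.
W = 0 (no volume change).
ΔU = nCvΔT = 2.03×12.5×(743−593) = 3800 J.
Q = ΔU = 3800 J.
State after step 1: P = 649 kPa, V = 19.3 L, T = 743 K.
Step 2 — Isothermal: T stays 743 K; PV = const ⇒ V₂ = 2.69 L, P₂ = 4670 kPa.
ΔU = 0 (ideal gas, T constant).
W = nRT ln(V₂/V₁) = 2.03×8.314×743×ln(0.139) = -24700 J.
Q = ΔU + W = -24700 J.
Net over both steps: W = -24700 J, Q = -20900 J, ΔU = 3800 J.

-20900 J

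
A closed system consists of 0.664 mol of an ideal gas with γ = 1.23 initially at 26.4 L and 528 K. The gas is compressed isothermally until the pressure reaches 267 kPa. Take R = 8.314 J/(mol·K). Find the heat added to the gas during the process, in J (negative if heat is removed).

-2570 J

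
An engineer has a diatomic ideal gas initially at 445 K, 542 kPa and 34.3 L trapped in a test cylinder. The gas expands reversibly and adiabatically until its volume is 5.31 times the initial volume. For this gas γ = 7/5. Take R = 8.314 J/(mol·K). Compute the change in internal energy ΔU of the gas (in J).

-22600 J

n = P₁V₁/(RT₁) = 542×34.3/(8.314×445) = 5.02 mol.
Adiabatic: TV^(γ−1) = const ⇒ T₂ = 445×(0.188)^0.400 = 228 K; PV^γ = const ⇒ P₂ = 52.3 kPa.
For an ideal gas ΔU = nCvΔT with Cv = (5/2)R = 20.8 J/(mol·K).
ΔU = 5.02×20.8×(228−445) = -22600 J.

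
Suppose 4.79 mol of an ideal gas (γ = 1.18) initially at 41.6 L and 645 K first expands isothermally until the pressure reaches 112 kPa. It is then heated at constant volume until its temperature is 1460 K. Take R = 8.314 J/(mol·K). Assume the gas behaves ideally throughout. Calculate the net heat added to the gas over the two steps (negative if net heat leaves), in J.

224000 J

P₁ = nRT₁/V₁ = 4.79×8.314×645/41.6 = 617 kPa.
Step 1 — Isothermal: T stays 645 K; PV = const ⇒ V₂ = 229 L, P₂ = 112 kPa.
ΔU = 0 (ideal gas, T constant).
W = nRT ln(V₂/V₁) = 4.79×8.314×645×ln(5.51) = 43900 J.
Q = ΔU + W = 43900 J.
State after step 1: P = 112 kPa, V = 229 L, T = 645 K.
Step 2 — Isochoric: V stays 229 L; P/T = const ⇒ T₂ = 1460 K, P₂ = 254 kPa.
W = 0 (no volume change).
ΔU = nCvΔT = 4.79×46.2×(1460−645) = 180000 J.
Q = ΔU = 180000 J.
Net over both steps: W = 43900 J, Q = 224000 J, ΔU = 180000 J.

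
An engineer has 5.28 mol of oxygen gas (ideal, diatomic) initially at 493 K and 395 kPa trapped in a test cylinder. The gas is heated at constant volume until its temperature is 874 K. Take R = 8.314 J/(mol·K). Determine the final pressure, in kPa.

700 kPa

V₁ = nRT₁/P₁ = 5.28×8.314×493/395 = 54.8 L.
Isochoric: V stays 54.8 L; P/T = const ⇒ T₂ = 874 K, P₂ = 700 kPa.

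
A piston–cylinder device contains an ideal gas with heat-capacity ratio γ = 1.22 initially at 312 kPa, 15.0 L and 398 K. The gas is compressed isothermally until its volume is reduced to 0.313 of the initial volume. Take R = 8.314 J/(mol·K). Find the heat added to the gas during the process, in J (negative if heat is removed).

-5440 J

n = P₁V₁/(RT₁) = 312×15.0/(8.314×398) = 1.41 mol.
Isothermal: T stays 398 K; PV = const ⇒ V₂ = 4.70 L, P₂ = 997 kPa.
ΔU = 0 (ideal gas, T constant).
W = nRT ln(V₂/V₁) = 1.41×8.314×398×ln(0.313) = -5440 J.
Q = ΔU + W = -5440 J.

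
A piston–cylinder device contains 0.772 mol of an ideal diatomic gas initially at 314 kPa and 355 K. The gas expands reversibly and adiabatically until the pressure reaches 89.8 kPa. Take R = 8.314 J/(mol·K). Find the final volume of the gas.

V₁ = nRT₁/P₁ = 0.772×8.314×355/314 = 7.26 L.
Adiabatic: T₂/T₁ = (P₂/P₁)^((γ−1)/γ) ⇒ T₂ = 355×(0.286)^0.286 = 248 K; V₂ = 17.7 L.

17.7 L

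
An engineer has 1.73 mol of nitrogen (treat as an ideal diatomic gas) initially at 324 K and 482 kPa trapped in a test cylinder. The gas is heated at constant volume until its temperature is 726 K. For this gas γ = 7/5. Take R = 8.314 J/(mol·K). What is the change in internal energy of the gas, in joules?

V₁ = nRT₁/P₁ = 1.73×8.314×324/482 = 9.67 L.
Isochoric: V stays 9.67 L; P/T = const ⇒ T₂ = 726 K, P₂ = 1080 kPa.
For an ideal gas ΔU = nCvΔT with Cv = (5/2)R = 20.8 J/(mol·K).
ΔU = 1.73×20.8×(726−324) = 14500 J.

14500 J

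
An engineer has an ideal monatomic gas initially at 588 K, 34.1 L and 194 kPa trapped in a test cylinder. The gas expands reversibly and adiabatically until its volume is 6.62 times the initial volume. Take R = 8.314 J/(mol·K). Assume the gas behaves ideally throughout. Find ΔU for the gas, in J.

n = P₁V₁/(RT₁) = 194×34.1/(8.314×588) = 1.35 mol.
Adiabatic: TV^(γ−1) = const ⇒ T₂ = 588×(0.151)^0.667 = 167 K; PV^γ = const ⇒ P₂ = 8.31 kPa.
For an ideal gas ΔU = nCvΔT with Cv = (3/2)R = 12.5 J/(mol·K).
ΔU = 1.35×12.5×(167−588) = -7110 J.

-7110 J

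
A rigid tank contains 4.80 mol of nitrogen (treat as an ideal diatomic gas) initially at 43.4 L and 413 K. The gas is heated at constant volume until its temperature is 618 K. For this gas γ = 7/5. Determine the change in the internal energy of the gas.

P₁ = nRT₁/V₁ = 4.80×8.314×413/43.4 = 380 kPa.
Isochoric: V stays 43.4 L; P/T = const ⇒ T₂ = 618 K, P₂ = 568 kPa.
For an ideal gas ΔU = nCvΔT with Cv = (5/2)R = 20.8 J/(mol·K).
ΔU = 4.80×20.8×(618−413) = 20500 J.

20500 J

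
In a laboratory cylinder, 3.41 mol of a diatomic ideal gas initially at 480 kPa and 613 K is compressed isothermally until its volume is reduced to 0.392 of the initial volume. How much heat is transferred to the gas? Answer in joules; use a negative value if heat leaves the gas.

V₁ = nRT₁/P₁ = 3.41×8.314×613/480 = 36.2 L.
Isothermal: T stays 613 K; PV = const ⇒ V₂ = 14.2 L, P₂ = 1220 kPa.
ΔU = 0 (ideal gas, T constant).
W = nRT ln(V₂/V₁) = 3.41×8.314×613×ln(0.392) = -16300 J.
Q = ΔU + W = -16300 J.

-16300 J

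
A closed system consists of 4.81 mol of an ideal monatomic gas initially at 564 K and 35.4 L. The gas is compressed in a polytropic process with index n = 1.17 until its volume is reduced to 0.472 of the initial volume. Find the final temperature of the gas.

641 K

P₁ = nRT₁/V₁ = 4.81×8.314×564/35.4 = 637 kPa.
Polytropic n=1.17: T₂ = T₁(V₁/V₂)^(n−1) = 564×(2.12)^0.17 = 641 K; P₂ = P₁(V₁/V₂)^n = 1530 kPa.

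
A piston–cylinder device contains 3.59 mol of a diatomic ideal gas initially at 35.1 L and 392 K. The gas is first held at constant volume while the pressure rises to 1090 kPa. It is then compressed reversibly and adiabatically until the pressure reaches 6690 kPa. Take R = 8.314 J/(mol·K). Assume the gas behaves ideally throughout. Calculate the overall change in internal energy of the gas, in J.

131000 J

P₁ = nRT₁/V₁ = 3.59×8.314×392/35.1 = 333 kPa.
Step 1 — Isochoric: V stays 35.1 L; P/T = const ⇒ T₂ = 1280 K, P₂ = 1090 kPa.
W = 0 (no volume change).
ΔU = nCvΔT = 3.59×20.8×(1280−392) = 66400 J.
Q = ΔU = 66400 J.
State after step 1: P = 1090 kPa, V = 35.1 L, T = 1280 K.
Step 2 — Adiabatic: T₂/T₁ = (P₂/P₁)^((γ−1)/γ) ⇒ T₂ = 1280×(6.14)^0.286 = 2150 K; V₂ = 9.60 L.
ΔU = nCvΔT = 3.59×20.8×(2150−1280) = 65000 J.
Q = 0 for an adiabatic process, so W = −ΔU = -65000 J.
Net over both steps: W = -65000 J, Q = 66400 J, ΔU = 131000 J.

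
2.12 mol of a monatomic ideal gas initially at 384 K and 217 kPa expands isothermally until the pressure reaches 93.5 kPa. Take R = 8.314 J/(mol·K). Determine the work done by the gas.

5700 J

V₁ = nRT₁/P₁ = 2.12×8.314×384/217 = 31.2 L.
Isothermal: T stays 384 K; PV = const ⇒ V₂ = 72.4 L, P₂ = 93.5 kPa.
W = nRT ln(V₂/V₁) = 2.12×8.314×384×ln(2.32) = 5700 J.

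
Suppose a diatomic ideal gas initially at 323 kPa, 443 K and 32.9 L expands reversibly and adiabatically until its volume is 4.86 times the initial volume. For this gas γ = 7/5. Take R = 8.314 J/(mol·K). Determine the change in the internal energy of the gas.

-12500 J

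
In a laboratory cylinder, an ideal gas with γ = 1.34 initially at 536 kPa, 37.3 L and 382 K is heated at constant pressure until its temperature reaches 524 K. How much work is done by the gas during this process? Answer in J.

7430 J

n = P₁V₁/(RT₁) = 536×37.3/(8.314×382) = 6.30 mol.
Isobaric: P stays 536 kPa; V/T = const ⇒ T₂ = 524 K, V₂ = 51.2 L.
W = PΔV = 536×(51.2−37.3) kPa·L = 7430 J.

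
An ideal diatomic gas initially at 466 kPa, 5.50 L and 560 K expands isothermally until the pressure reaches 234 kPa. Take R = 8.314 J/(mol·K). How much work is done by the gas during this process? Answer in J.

1770 J

n = P₁V₁/(RT₁) = 466×5.50/(8.314×560) = 0.550 mol.
Isothermal: T stays 560 K; PV = const ⇒ V₂ = 11.0 L, P₂ = 234 kPa.
W = nRT ln(V₂/V₁) = 0.550×8.314×560×ln(1.99) = 1770 J.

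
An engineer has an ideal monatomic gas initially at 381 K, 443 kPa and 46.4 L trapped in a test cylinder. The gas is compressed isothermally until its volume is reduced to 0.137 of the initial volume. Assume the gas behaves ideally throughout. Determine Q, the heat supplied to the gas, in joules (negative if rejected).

-40900 J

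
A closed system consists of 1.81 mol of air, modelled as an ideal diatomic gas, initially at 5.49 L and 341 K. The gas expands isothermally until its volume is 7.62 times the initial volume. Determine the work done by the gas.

P₁ = nRT₁/V₁ = 1.81×8.314×341/5.49 = 935 kPa.
Isothermal: T stays 341 K; PV = const ⇒ V₂ = 41.8 L, P₂ = 123 kPa.
W = nRT ln(V₂/V₁) = 1.81×8.314×341×ln(7.62) = 10400 J.

10400 J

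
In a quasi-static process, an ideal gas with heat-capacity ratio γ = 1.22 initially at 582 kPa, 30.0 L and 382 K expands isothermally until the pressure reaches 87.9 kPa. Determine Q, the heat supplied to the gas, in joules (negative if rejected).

33000 J

n = P₁V₁/(RT₁) = 582×30.0/(8.314×382) = 5.50 mol.
Isothermal: T stays 382 K; PV = const ⇒ V₂ = 199 L, P₂ = 87.9 kPa.
ΔU = 0 (ideal gas, T constant).
W = nRT ln(V₂/V₁) = 5.50×8.314×382×ln(6.62) = 33000 J.
Q = ΔU + W = 33000 J.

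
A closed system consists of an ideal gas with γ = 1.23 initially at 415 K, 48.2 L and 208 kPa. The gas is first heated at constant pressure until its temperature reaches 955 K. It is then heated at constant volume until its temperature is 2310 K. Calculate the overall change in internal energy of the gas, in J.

199000 J

n = P₁V₁/(RT₁) = 208×48.2/(8.314×415) = 2.91 mol.
Step 1 — Isobaric: P stays 208 kPa; V/T = const ⇒ T₂ = 955 K, V₂ = 111 L.
W = PΔV = 208×(111−48.2) kPa·L = 13000 J.
ΔU = nCvΔT = 2.91×36.1×(955−415) = 56700 J.
Q = ΔU + W = nCpΔT = 69800 J.
State after step 1: P = 208 kPa, V = 111 L, T = 955 K.
Step 2 — Isochoric: V stays 111 L; P/T = const ⇒ T₂ = 2310 K, P₂ = 503 kPa.
W = 0 (no volume change).
ΔU = nCvΔT = 2.91×36.1×(2310−955) = 142000 J.
Q = ΔU = 142000 J.
Net over both steps: W = 13000 J, Q = 212000 J, ΔU = 199000 J.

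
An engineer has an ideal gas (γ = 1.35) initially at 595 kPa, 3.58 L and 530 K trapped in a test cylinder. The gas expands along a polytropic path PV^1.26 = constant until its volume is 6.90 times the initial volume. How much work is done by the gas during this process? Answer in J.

3230 J

n = P₁V₁/(RT₁) = 595×3.58/(8.314×530) = 0.483 mol.
Polytropic n=1.26: T₂ = T₁(V₁/V₂)^(n−1) = 530×(0.145)^0.26 = 321 K; P₂ = P₁(V₁/V₂)^n = 52.2 kPa.
W = (P₁V₁−P₂V₂)/(n−1) = (595×3.58−52.2×24.7)/0.26 = 3230 J.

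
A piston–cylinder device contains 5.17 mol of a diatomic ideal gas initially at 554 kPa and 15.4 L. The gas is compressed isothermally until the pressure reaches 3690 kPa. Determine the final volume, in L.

2.31 L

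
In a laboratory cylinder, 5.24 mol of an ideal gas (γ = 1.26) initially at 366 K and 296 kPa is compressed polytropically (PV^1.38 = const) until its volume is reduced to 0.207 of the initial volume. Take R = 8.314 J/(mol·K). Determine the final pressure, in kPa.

2600 kPa

V₁ = nRT₁/P₁ = 5.24×8.314×366/296 = 53.9 L.
Polytropic n=1.38: T₂ = T₁(V₁/V₂)^(n−1) = 366×(4.83)^0.38 = 666 K; P₂ = P₁(V₁/V₂)^n = 2600 kPa.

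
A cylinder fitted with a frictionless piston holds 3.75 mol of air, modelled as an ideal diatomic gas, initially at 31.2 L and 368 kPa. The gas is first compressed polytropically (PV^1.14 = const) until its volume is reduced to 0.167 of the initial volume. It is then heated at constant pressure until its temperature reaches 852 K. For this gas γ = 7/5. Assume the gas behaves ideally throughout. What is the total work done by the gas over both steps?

-11500 J

T₁ = P₁V₁/(nR) = 368×31.2/(3.75×8.314) = 368 K.
Step 1 — Polytropic n=1.14: T₂ = T₁(V₁/V₂)^(n−1) = 368×(5.99)^0.14 = 473 K; P₂ = P₁(V₁/V₂)^n = 2830 kPa.
W = (P₁V₁−P₂V₂)/(n−1) = (368×31.2−2830×5.21)/0.14 = -23400 J.
ΔU = nCvΔT = 3.75×20.8×(473−368) = 8170 J.
Q = ΔU + W = -15200 J.
State after step 1: P = 2830 kPa, V = 5.21 L, T = 473 K.
Step 2 — Isobaric: P stays 2830 kPa; V/T = const ⇒ T₂ = 852 K, V₂ = 9.38 L.
W = PΔV = 2830×(9.38−5.21) kPa·L = 11800 J.
ΔU = nCvΔT = 3.75×20.8×(852−473) = 29500 J.
Q = ΔU + W = nCpΔT = 41300 J.
Net over both steps: W = -11500 J, Q = 26200 J, ΔU = 37700 J.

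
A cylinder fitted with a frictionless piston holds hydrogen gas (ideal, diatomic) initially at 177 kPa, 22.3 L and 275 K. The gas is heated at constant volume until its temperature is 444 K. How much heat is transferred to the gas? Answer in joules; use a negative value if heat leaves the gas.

6060 J

n = P₁V₁/(RT₁) = 177×22.3/(8.314×275) = 1.73 mol.
Isochoric: V stays 22.3 L; P/T = const ⇒ T₂ = 444 K, P₂ = 286 kPa.
W = 0 (no volume change).
ΔU = nCvΔT = 1.73×20.8×(444−275) = 6060 J.
Q = ΔU = 6060 J.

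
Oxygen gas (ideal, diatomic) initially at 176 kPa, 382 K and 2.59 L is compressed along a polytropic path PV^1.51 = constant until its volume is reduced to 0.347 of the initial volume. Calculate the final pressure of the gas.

870 kPa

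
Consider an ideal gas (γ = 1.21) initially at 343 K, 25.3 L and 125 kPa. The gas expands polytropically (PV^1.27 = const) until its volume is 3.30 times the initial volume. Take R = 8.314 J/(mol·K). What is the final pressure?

27.4 kPa

Polytropic n=1.27: T₂ = T₁(V₁/V₂)^(n−1) = 343×(0.303)^0.27 = 248 K; P₂ = P₁(V₁/V₂)^n = 27.4 kPa.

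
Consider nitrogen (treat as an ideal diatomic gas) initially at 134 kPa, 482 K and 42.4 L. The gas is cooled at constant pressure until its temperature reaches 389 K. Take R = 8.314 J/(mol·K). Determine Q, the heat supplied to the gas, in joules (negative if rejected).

-3840 J

n = P₁V₁/(RT₁) = 134×42.4/(8.314×482) = 1.42 mol.
Isobaric: P stays 134 kPa; V/T = const ⇒ T₂ = 389 K, V₂ = 34.2 L.
W = PΔV = 134×(34.2−42.4) kPa·L = -1100 J.
ΔU = nCvΔT = 1.42×20.8×(389−482) = -2740 J.
Q = ΔU + W = nCpΔT = -3840 J.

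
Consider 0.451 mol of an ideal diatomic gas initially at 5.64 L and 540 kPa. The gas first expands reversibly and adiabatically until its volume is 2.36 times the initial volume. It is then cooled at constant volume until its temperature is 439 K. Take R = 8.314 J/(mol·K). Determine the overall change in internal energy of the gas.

-3500 J

T₁ = P₁V₁/(nR) = 540×5.64/(0.451×8.314) = 812 K.
Step 1 — Adiabatic: TV^(γ−1) = const ⇒ T₂ = 812×(0.424)^0.400 = 576 K; PV^γ = const ⇒ P₂ = 162 kPa.
ΔU = nCvΔT = 0.451×20.8×(576−812) = -2210 J.
Q = 0 for an adiabatic process, so W = −ΔU = 2210 J.
State after step 1: P = 162 kPa, V = 13.3 L, T = 576 K.
Step 2 — Isochoric: V stays 13.3 L; P/T = const ⇒ T₂ = 439 K, P₂ = 124 kPa.
W = 0 (no volume change).
ΔU = nCvΔT = 0.451×20.8×(439−576) = -1290 J.
Q = ΔU = -1290 J.
Net over both steps: W = 2210 J, Q = -1290 J, ΔU = -3500 J.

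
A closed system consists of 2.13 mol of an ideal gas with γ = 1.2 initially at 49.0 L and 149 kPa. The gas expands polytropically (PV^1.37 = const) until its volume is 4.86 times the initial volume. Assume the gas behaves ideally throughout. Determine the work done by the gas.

8740 J

T₁ = P₁V₁/(nR) = 149×49.0/(2.13×8.314) = 412 K.
Polytropic n=1.37: T₂ = T₁(V₁/V₂)^(n−1) = 412×(0.206)^0.37 = 230 K; P₂ = P₁(V₁/V₂)^n = 17.1 kPa.
W = (P₁V₁−P₂V₂)/(n−1) = (149×49.0−17.1×238)/0.37 = 8740 J.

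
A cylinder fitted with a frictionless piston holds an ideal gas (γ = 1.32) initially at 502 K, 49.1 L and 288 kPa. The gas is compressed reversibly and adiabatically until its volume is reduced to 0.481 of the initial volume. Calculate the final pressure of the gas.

757 kPa

Adiabatic: TV^(γ−1) = const ⇒ T₂ = 502×(2.08)^0.320 = 634 K; PV^γ = const ⇒ P₂ = 757 kPa.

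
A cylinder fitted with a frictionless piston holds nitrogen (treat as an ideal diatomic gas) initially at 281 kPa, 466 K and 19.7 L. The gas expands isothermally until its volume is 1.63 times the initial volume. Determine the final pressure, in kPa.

Isothermal: T stays 466 K; PV = const ⇒ V₂ = 32.1 L, P₂ = 172 kPa.

172 kPa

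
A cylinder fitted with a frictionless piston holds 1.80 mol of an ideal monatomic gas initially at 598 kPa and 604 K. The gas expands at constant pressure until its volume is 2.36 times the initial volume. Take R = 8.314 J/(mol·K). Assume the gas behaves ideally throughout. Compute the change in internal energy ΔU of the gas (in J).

V₁ = nRT₁/P₁ = 1.80×8.314×604/598 = 15.1 L.
Isobaric: P stays 598 kPa; V/T = const ⇒ T₂ = 1430 K, V₂ = 35.7 L.
For an ideal gas ΔU = nCvΔT with Cv = (3/2)R = 12.5 J/(mol·K).
ΔU = 1.80×12.5×(1430−604) = 18400 J.

18400 J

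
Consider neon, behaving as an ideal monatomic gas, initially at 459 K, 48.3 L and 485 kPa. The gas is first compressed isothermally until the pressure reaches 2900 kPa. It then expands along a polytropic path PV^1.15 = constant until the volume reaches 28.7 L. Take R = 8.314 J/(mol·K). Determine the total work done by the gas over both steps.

n = P₁V₁/(RT₁) = 485×48.3/(8.314×459) = 6.14 mol.
Step 1 — Isothermal: T stays 459 K; PV = const ⇒ V₂ = 8.08 L, P₂ = 2900 kPa.
ΔU = 0 (ideal gas, T constant).
W = nRT ln(V₂/V₁) = 6.14×8.314×459×ln(0.167) = -41900 J.
Q = ΔU + W = -41900 J.
State after step 1: P = 2900 kPa, V = 8.08 L, T = 459 K.
Step 2 — Polytropic n=1.15: T₂ = T₁(V₁/V₂)^(n−1) = 459×(0.281)^0.15 = 380 K; P₂ = P₁(V₁/V₂)^n = 675 kPa.
W = (P₁V₁−P₂V₂)/(n−1) = (2900×8.08−675×28.7)/0.15 = 27000 J.
ΔU = nCvΔT = 6.14×12.5×(380−459) = -6090 J.
Q = ΔU + W = 21000 J.
Net over both steps: W = -14800 J, Q = -20900 J, ΔU = -6090 J.

-14800 J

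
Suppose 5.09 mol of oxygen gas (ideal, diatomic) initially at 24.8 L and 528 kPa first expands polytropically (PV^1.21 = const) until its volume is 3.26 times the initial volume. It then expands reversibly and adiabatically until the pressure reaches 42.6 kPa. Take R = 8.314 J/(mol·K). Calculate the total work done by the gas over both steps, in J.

T₁ = P₁V₁/(nR) = 528×24.8/(5.09×8.314) = 309 K.
Step 1 — Polytropic n=1.21: T₂ = T₁(V₁/V₂)^(n−1) = 309×(0.307)^0.21 = 241 K; P₂ = P₁(V₁/V₂)^n = 126 kPa.
W = (P₁V₁−P₂V₂)/(n−1) = (528×24.8−126×80.8)/0.21 = 13700 J.
ΔU = nCvΔT = 5.09×20.8×(241−309) = -7190 J.
Q = ΔU + W = 6510 J.
State after step 1: P = 126 kPa, V = 80.8 L, T = 241 K.
Step 2 — Adiabatic: T₂/T₁ = (P₂/P₁)^((γ−1)/γ) ⇒ T₂ = 241×(0.337)^0.286 = 177 K; V₂ = 176 L.
ΔU = nCvΔT = 5.09×20.8×(177−241) = -6820 J.
Q = 0 for an adiabatic process, so W = −ΔU = 6820 J.
Net over both steps: W = 20500 J, Q = 6510 J, ΔU = -14000 J.

20500 J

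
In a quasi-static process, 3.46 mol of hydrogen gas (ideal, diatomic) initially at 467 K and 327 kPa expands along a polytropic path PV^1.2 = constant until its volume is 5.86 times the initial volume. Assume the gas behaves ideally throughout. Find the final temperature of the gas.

328 K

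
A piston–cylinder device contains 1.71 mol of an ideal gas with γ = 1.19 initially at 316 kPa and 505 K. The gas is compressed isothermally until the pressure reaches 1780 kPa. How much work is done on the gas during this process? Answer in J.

12400 J

V₁ = nRT₁/P₁ = 1.71×8.314×505/316 = 22.7 L.
Isothermal: T stays 505 K; PV = const ⇒ V₂ = 4.03 L, P₂ = 1780 kPa.
W = nRT ln(V₂/V₁) = 1.71×8.314×505×ln(0.178) = -12400 J.
Work done on the gas = −W_by = 12400 J.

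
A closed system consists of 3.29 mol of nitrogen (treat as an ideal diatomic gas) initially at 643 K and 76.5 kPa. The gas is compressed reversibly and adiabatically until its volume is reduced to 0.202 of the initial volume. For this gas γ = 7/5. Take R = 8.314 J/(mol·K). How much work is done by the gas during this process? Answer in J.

-39400 J

V₁ = nRT₁/P₁ = 3.29×8.314×643/76.5 = 230 L.
Adiabatic: TV^(γ−1) = const ⇒ T₂ = 643×(4.95)^0.400 = 1220 K; PV^γ = const ⇒ P₂ = 718 kPa.
ΔU = nCvΔT = 3.29×20.8×(1220−643) = 39400 J.
Q = 0 for an adiabatic process, so W = −ΔU = -39400 J.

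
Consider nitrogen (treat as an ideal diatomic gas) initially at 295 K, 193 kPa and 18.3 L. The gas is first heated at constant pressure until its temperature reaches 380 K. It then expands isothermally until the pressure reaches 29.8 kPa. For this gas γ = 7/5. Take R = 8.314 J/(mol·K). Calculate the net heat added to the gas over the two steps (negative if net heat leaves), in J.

n = P₁V₁/(RT₁) = 193×18.3/(8.314×295) = 1.44 mol.
Step 1 — Isobaric: P stays 193 kPa; V/T = const ⇒ T₂ = 380 K, V₂ = 23.6 L.
W = PΔV = 193×(23.6−18.3) kPa·L = 1020 J.
ΔU = nCvΔT = 1.44×20.8×(380−295) = 2540 J.
Q = ΔU + W = nCpΔT = 3560 J.
State after step 1: P = 193 kPa, V = 23.6 L, T = 380 K.
Step 2 — Isothermal: T stays 380 K; PV = const ⇒ V₂ = 153 L, P₂ = 29.8 kPa.
ΔU = 0 (ideal gas, T constant).
W = nRT ln(V₂/V₁) = 1.44×8.314×380×ln(6.48) = 8500 J.
Q = ΔU + W = 8500 J.
Net over both steps: W = 9520 J, Q = 12100 J, ΔU = 2540 J.

12100 J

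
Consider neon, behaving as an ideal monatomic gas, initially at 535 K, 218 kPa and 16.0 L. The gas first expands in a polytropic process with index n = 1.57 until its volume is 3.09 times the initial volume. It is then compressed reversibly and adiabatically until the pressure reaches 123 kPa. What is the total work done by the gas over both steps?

1210 J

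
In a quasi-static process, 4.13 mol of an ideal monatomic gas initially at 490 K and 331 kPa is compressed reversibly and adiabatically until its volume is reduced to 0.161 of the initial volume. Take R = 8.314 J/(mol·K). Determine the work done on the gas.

60000 J

V₁ = nRT₁/P₁ = 4.13×8.314×490/331 = 50.8 L.
Adiabatic: TV^(γ−1) = const ⇒ T₂ = 490×(6.21)^0.667 = 1660 K; PV^γ = const ⇒ P₂ = 6950 kPa.
ΔU = nCvΔT = 4.13×12.5×(1660−490) = 60000 J.
Q = 0 for an adiabatic process, so W = −ΔU = -60000 J.
Work done on the gas = −W_by = 60000 J.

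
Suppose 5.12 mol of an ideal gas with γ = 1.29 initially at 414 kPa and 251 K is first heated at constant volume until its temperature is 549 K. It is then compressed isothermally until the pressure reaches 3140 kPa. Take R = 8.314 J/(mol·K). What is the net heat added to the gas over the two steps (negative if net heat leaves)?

14700 J

V₁ = nRT₁/P₁ = 5.12×8.314×251/414 = 25.8 L.
Step 1 — Isochoric: V stays 25.8 L; P/T = const ⇒ T₂ = 549 K, P₂ = 906 kPa.
W = 0 (no volume change).
ΔU = nCvΔT = 5.12×28.7×(549−251) = 43700 J.
Q = ΔU = 43700 J.
State after step 1: P = 906 kPa, V = 25.8 L, T = 549 K.
Step 2 — Isothermal: T stays 549 K; PV = const ⇒ V₂ = 7.44 L, P₂ = 3140 kPa.
ΔU = 0 (ideal gas, T constant).
W = nRT ln(V₂/V₁) = 5.12×8.314×549×ln(0.288) = -29100 J.
Q = ΔU + W = -29100 J.
Net over both steps: W = -29100 J, Q = 14700 J, ΔU = 43700 J.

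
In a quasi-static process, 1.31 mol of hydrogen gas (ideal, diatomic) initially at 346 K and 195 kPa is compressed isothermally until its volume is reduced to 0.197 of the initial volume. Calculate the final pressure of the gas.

990 kPa

V₁ = nRT₁/P₁ = 1.31×8.314×346/195 = 19.3 L.
Isothermal: T stays 346 K; PV = const ⇒ V₂ = 3.81 L, P₂ = 990 kPa.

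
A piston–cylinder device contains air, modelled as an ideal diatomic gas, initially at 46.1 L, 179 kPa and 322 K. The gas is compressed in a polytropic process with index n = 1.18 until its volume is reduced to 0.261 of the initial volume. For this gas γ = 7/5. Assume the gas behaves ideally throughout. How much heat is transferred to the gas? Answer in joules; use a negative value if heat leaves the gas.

-6900 J

n = P₁V₁/(RT₁) = 179×46.1/(8.314×322) = 3.08 mol.
Polytropic n=1.18: T₂ = T₁(V₁/V₂)^(n−1) = 322×(3.83)^0.18 = 410 K; P₂ = P₁(V₁/V₂)^n = 873 kPa.
W = (P₁V₁−P₂V₂)/(n−1) = (179×46.1−873×12.0)/0.18 = -12500 J.
ΔU = nCvΔT = 3.08×20.8×(410−322) = 5640 J.
Q = ΔU + W = -6900 J.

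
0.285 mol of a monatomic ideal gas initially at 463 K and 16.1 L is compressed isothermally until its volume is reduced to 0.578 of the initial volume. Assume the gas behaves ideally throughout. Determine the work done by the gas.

-601 J

P₁ = nRT₁/V₁ = 0.285×8.314×463/16.1 = 68.1 kPa.
Isothermal: T stays 463 K; PV = const ⇒ V₂ = 9.31 L, P₂ = 118 kPa.
W = nRT ln(V₂/V₁) = 0.285×8.314×463×ln(0.578) = -601 J.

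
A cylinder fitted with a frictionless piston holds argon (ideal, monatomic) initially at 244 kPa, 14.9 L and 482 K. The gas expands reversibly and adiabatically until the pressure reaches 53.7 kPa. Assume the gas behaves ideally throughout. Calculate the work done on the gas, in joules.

-2480 J

n = P₁V₁/(RT₁) = 244×14.9/(8.314×482) = 0.907 mol.
Adiabatic: T₂/T₁ = (P₂/P₁)^((γ−1)/γ) ⇒ T₂ = 482×(0.220)^0.400 = 263 K; V₂ = 37.0 L.
ΔU = nCvΔT = 0.907×12.5×(263−482) = -2480 J.
Q = 0 for an adiabatic process, so W = −ΔU = 2480 J.
Work done on the gas = −W_by = -2480 J.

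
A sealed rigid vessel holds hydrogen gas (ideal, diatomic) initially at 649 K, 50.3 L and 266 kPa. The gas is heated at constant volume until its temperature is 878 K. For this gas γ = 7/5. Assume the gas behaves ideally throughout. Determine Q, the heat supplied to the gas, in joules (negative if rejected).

11800 J

n = P₁V₁/(RT₁) = 266×50.3/(8.314×649) = 2.48 mol.
Isochoric: V stays 50.3 L; P/T = const ⇒ T₂ = 878 K, P₂ = 360 kPa.
W = 0 (no volume change).
ΔU = nCvΔT = 2.48×20.8×(878−649) = 11800 J.
Q = ΔU = 11800 J.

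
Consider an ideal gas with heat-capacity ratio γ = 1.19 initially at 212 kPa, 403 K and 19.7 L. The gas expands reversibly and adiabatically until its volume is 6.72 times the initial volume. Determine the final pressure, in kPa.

22.0 kPa

Adiabatic: TV^(γ−1) = const ⇒ T₂ = 403×(0.149)^0.190 = 281 K; PV^γ = const ⇒ P₂ = 22.0 kPa.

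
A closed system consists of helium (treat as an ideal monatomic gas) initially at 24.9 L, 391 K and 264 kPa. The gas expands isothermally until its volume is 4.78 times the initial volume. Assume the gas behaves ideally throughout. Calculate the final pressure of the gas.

Isothermal: T stays 391 K; PV = const ⇒ V₂ = 119 L, P₂ = 55.2 kPa.

55.2 kPa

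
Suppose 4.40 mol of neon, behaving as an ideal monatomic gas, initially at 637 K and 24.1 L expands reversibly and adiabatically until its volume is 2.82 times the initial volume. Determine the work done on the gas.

-17400 J

P₁ = nRT₁/V₁ = 4.40×8.314×637/24.1 = 967 kPa.
Adiabatic: TV^(γ−1) = const ⇒ T₂ = 637×(0.355)^0.667 = 319 K; PV^γ = const ⇒ P₂ = 172 kPa.
ΔU = nCvΔT = 4.40×12.5×(319−637) = -17400 J.
Q = 0 for an adiabatic process, so W = −ΔU = 17400 J.
Work done on the gas = −W_by = -17400 J.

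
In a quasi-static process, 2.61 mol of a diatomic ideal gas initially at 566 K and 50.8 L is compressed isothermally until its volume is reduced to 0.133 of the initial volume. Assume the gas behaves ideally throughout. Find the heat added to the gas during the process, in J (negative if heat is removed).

-24800 J

P₁ = nRT₁/V₁ = 2.61×8.314×566/50.8 = 242 kPa.
Isothermal: T stays 566 K; PV = const ⇒ V₂ = 6.76 L, P₂ = 1820 kPa.
ΔU = 0 (ideal gas, T constant).
W = nRT ln(V₂/V₁) = 2.61×8.314×566×ln(0.133) = -24800 J.
Q = ΔU + W = -24800 J.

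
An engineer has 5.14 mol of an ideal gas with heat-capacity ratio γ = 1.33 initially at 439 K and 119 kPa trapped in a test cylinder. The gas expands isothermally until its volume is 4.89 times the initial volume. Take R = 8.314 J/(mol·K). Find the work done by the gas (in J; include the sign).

29800 J

V₁ = nRT₁/P₁ = 5.14×8.314×439/119 = 158 L.
Isothermal: T stays 439 K; PV = const ⇒ V₂ = 771 L, P₂ = 24.3 kPa.
W = nRT ln(V₂/V₁) = 5.14×8.314×439×ln(4.89) = 29800 J.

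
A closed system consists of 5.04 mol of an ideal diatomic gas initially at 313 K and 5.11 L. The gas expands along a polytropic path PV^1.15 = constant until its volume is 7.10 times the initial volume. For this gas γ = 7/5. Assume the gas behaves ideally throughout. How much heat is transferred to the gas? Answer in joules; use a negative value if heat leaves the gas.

13900 J

P₁ = nRT₁/V₁ = 5.04×8.314×313/5.11 = 2570 kPa.
Polytropic n=1.15: T₂ = T₁(V₁/V₂)^(n−1) = 313×(0.141)^0.15 = 233 K; P₂ = P₁(V₁/V₂)^n = 269 kPa.
W = (P₁V₁−P₂V₂)/(n−1) = (2570×5.11−269×36.3)/0.15 = 22300 J.
ΔU = nCvΔT = 5.04×20.8×(233−313) = -8350 J.
Q = ΔU + W = 13900 J.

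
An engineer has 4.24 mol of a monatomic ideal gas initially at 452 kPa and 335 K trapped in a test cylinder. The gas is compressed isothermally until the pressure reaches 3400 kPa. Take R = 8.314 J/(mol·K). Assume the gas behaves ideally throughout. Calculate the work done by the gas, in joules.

-23800 J

V₁ = nRT₁/P₁ = 4.24×8.314×335/452 = 26.1 L.
Isothermal: T stays 335 K; PV = const ⇒ V₂ = 3.47 L, P₂ = 3400 kPa.
W = nRT ln(V₂/V₁) = 4.24×8.314×335×ln(0.133) = -23800 J.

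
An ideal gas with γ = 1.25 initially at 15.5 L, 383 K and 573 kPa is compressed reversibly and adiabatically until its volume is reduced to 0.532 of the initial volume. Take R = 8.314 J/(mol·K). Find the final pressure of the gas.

Adiabatic: TV^(γ−1) = const ⇒ T₂ = 383×(1.88)^0.250 = 448 K; PV^γ = const ⇒ P₂ = 1260 kPa.

1260 kPa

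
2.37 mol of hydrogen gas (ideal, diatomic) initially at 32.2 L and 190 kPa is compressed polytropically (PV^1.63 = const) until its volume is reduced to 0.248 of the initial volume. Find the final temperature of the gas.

747 K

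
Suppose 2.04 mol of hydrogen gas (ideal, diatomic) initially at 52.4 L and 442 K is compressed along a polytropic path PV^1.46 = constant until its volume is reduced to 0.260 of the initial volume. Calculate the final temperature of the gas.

821 K

P₁ = nRT₁/V₁ = 2.04×8.314×442/52.4 = 143 kPa.
Polytropic n=1.46: T₂ = T₁(V₁/V₂)^(n−1) = 442×(3.85)^0.46 = 821 K; P₂ = P₁(V₁/V₂)^n = 1020 kPa.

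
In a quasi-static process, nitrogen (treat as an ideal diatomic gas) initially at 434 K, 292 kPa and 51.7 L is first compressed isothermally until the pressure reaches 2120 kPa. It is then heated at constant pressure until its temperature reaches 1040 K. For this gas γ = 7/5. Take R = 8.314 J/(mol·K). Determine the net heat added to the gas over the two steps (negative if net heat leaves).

43900 J

n = P₁V₁/(RT₁) = 292×51.7/(8.314×434) = 4.18 mol.
Step 1 — Isothermal: T stays 434 K; PV = const ⇒ V₂ = 7.12 L, P₂ = 2120 kPa.
ΔU = 0 (ideal gas, T constant).
W = nRT ln(V₂/V₁) = 4.18×8.314×434×ln(0.138) = -29900 J.
Q = ΔU + W = -29900 J.
State after step 1: P = 2120 kPa, V = 7.12 L, T = 434 K.
Step 2 — Isobaric: P stays 2120 kPa; V/T = const ⇒ T₂ = 1040 K, V₂ = 17.1 L.
W = PΔV = 2120×(17.1−7.12) kPa·L = 21100 J.
ΔU = nCvΔT = 4.18×20.8×(1040−434) = 52700 J.
Q = ΔU + W = nCpΔT = 73800 J.
Net over both steps: W = -8850 J, Q = 43900 J, ΔU = 52700 J.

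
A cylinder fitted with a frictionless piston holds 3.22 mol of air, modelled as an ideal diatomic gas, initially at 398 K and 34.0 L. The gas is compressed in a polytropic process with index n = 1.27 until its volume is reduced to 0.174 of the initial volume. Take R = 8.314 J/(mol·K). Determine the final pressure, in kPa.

P₁ = nRT₁/V₁ = 3.22×8.314×398/34.0 = 313 kPa.
Polytropic n=1.27: T₂ = T₁(V₁/V₂)^(n−1) = 398×(5.75)^0.27 = 638 K; P₂ = P₁(V₁/V₂)^n = 2890 kPa.

2890 kPa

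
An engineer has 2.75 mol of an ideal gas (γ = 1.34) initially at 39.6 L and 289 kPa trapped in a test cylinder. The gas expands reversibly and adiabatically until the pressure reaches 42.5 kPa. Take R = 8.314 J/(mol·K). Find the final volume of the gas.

T₁ = P₁V₁/(nR) = 289×39.6/(2.75×8.314) = 501 K.
Adiabatic: T₂/T₁ = (P₂/P₁)^((γ−1)/γ) ⇒ T₂ = 501×(0.147)^0.254 = 308 K; V₂ = 166 L.

166 L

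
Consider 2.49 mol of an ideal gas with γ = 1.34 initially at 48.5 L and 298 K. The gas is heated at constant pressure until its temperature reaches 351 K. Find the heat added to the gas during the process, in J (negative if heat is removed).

4320 J

P₁ = nRT₁/V₁ = 2.49×8.314×298/48.5 = 127 kPa.
Isobaric: P stays 127 kPa; V/T = const ⇒ T₂ = 351 K, V₂ = 57.1 L.
W = PΔV = 127×(57.1−48.5) kPa·L = 1100 J.
ΔU = nCvΔT = 2.49×24.5×(351−298) = 3230 J.
Q = ΔU + W = nCpΔT = 4320 J.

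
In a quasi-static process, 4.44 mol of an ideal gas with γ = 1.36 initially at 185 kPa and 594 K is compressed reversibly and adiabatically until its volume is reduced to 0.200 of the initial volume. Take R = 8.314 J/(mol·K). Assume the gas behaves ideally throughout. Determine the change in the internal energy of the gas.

V₁ = nRT₁/P₁ = 4.44×8.314×594/185 = 119 L.
Adiabatic: TV^(γ−1) = const ⇒ T₂ = 594×(5.00)^0.360 = 1060 K; PV^γ = const ⇒ P₂ = 1650 kPa.
For an ideal gas ΔU = nCvΔT with Cv = R/(γ−1) = 23.1 J/(mol·K).
ΔU = 4.44×23.1×(1060−594) = 47800 J.

47800 J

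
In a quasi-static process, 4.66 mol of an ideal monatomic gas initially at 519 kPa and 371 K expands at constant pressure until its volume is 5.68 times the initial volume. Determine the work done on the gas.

V₁ = nRT₁/P₁ = 4.66×8.314×371/519 = 27.7 L.
Isobaric: P stays 519 kPa; V/T = const ⇒ T₂ = 2110 K, V₂ = 157 L.
W = PΔV = 519×(157−27.7) kPa·L = 67300 J.
Work done on the gas = −W_by = -67300 J.

-67300 J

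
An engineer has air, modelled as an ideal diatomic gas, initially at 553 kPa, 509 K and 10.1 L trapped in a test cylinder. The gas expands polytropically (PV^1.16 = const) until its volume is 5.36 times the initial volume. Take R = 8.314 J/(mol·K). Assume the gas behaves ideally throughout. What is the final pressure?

78.9 kPa

Polytropic n=1.16: T₂ = T₁(V₁/V₂)^(n−1) = 509×(0.187)^0.16 = 389 K; P₂ = P₁(V₁/V₂)^n = 78.9 kPa.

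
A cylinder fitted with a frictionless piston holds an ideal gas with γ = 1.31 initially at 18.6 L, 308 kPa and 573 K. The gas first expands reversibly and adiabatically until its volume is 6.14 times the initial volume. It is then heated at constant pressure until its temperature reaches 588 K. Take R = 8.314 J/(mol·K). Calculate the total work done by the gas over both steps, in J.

n = P₁V₁/(RT₁) = 308×18.6/(8.314×573) = 1.20 mol.
Step 1 — Adiabatic: TV^(γ−1) = const ⇒ T₂ = 573×(0.163)^0.310 = 326 K; PV^γ = const ⇒ P₂ = 28.6 kPa.
ΔU = nCvΔT = 1.20×26.8×(326−573) = -7950 J.
Q = 0 for an adiabatic process, so W = −ΔU = 7950 J.
State after step 1: P = 28.6 kPa, V = 114 L, T = 326 K.
Step 2 — Isobaric: P stays 28.6 kPa; V/T = const ⇒ T₂ = 588 K, V₂ = 206 L.
W = PΔV = 28.6×(206−114) kPa·L = 2610 J.
ΔU = nCvΔT = 1.20×26.8×(588−326) = 8440 J.
Q = ΔU + W = nCpΔT = 11100 J.
Net over both steps: W = 10600 J, Q = 11100 J, ΔU = 484 J.

10600 J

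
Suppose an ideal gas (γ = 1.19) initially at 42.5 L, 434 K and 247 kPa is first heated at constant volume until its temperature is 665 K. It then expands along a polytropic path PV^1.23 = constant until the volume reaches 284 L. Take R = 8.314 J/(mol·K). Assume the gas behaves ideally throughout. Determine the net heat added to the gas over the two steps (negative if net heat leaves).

n = P₁V₁/(RT₁) = 247×42.5/(8.314×434) = 2.91 mol.
Step 1 — Isochoric: V stays 42.5 L; P/T = const ⇒ T₂ = 665 K, P₂ = 378 kPa.
W = 0 (no volume change).
ΔU = nCvΔT = 2.91×43.8×(665−434) = 29400 J.
Q = ΔU = 29400 J.
State after step 1: P = 378 kPa, V = 42.5 L, T = 665 K.
Step 2 — Polytropic n=1.23: T₂ = T₁(V₁/V₂)^(n−1) = 665×(0.150)^0.23 = 430 K; P₂ = P₁(V₁/V₂)^n = 36.6 kPa.
W = (P₁V₁−P₂V₂)/(n−1) = (378×42.5−36.6×284)/0.23 = 24800 J.
ΔU = nCvΔT = 2.91×43.8×(430−665) = -30000 J.
Q = ΔU + W = -5210 J.
Net over both steps: W = 24800 J, Q = 24200 J, ΔU = -557 J.

24200 J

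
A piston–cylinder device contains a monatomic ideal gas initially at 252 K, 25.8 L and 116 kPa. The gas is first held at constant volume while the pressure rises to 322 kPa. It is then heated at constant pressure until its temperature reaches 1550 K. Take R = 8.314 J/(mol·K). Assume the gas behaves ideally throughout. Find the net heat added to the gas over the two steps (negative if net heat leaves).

n = P₁V₁/(RT₁) = 116×25.8/(8.314×252) = 1.43 mol.
Step 1 — Isochoric: V stays 25.8 L; P/T = const ⇒ T₂ = 700 K, P₂ = 322 kPa.
W = 0 (no volume change).
ΔU = nCvΔT = 1.43×12.5×(700−252) = 7970 J.
Q = ΔU = 7970 J.
State after step 1: P = 322 kPa, V = 25.8 L, T = 700 K.
Step 2 — Isobaric: P stays 322 kPa; V/T = const ⇒ T₂ = 1550 K, V₂ = 57.2 L.
W = PΔV = 322×(57.2−25.8) kPa·L = 10100 J.
ΔU = nCvΔT = 1.43×12.5×(1550−700) = 15200 J.
Q = ΔU + W = nCpΔT = 25300 J.
Net over both steps: W = 10100 J, Q = 33200 J, ΔU = 23100 J.

33200 J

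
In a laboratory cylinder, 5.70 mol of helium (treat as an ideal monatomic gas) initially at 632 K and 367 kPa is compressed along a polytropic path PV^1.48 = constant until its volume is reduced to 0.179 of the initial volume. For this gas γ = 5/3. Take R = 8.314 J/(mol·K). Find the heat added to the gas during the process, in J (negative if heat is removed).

-22400 J

V₁ = nRT₁/P₁ = 5.70×8.314×632/367 = 81.6 L.
Polytropic n=1.48: T₂ = T₁(V₁/V₂)^(n−1) = 632×(5.59)^0.48 = 1440 K; P₂ = P₁(V₁/V₂)^n = 4680 kPa.
W = (P₁V₁−P₂V₂)/(n−1) = (367×81.6−4680×14.6)/0.48 = -80100 J.
ΔU = nCvΔT = 5.70×12.5×(1440−632) = 57700 J.
Q = ΔU + W = -22400 J.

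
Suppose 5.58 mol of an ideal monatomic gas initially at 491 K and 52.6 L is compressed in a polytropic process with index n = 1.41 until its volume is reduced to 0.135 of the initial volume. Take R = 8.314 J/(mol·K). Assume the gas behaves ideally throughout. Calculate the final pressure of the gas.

P₁ = nRT₁/V₁ = 5.58×8.314×491/52.6 = 433 kPa.
Polytropic n=1.41: T₂ = T₁(V₁/V₂)^(n−1) = 491×(7.41)^0.41 = 1120 K; P₂ = P₁(V₁/V₂)^n = 7290 kPa.

7290 kPa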